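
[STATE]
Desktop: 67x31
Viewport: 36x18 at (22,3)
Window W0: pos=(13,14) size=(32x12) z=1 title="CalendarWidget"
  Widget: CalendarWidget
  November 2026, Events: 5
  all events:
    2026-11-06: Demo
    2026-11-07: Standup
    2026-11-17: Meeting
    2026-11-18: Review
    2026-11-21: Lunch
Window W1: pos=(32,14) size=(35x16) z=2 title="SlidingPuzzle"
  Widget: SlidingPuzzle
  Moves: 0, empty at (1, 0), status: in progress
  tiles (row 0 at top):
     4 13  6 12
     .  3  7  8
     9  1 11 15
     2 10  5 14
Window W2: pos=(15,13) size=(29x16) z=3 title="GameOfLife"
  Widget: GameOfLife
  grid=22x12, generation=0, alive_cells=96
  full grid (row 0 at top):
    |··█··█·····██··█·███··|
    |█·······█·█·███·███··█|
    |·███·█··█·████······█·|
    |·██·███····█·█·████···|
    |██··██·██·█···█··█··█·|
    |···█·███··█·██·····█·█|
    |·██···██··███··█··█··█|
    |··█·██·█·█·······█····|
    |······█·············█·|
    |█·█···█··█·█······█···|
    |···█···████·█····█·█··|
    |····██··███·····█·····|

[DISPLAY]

                                    
                                    
                                    
                                    
                                    
                                    
                                    
                                    
                                    
                                    
━━━━━━━━━━━━━━━━━━━━━┓              
fLife                ┃━━━━━━━━━━━━━━
─────────────────────┨zle           
                     ┃──────────────
·····██··█·███··     ┃────┬────┐    
··█·█·███·███··█     ┃  6 │ 12 │    
··█·████······█·     ┃────┼────┤    
█····█·█·████···     ┃  7 │  8 │    


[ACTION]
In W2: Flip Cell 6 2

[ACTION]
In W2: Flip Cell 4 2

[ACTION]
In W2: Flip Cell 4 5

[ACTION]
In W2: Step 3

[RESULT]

                                    
                                    
                                    
                                    
                                    
                                    
                                    
                                    
                                    
                                    
━━━━━━━━━━━━━━━━━━━━━┓              
fLife                ┃━━━━━━━━━━━━━━
─────────────────────┨zle           
                     ┃──────────────
······███·······     ┃────┬────┐    
·█··█·███····██·     ┃  6 │ 12 │    
··███···███·███·     ┃────┼────┤    
····█···········     ┃  7 │  8 │    


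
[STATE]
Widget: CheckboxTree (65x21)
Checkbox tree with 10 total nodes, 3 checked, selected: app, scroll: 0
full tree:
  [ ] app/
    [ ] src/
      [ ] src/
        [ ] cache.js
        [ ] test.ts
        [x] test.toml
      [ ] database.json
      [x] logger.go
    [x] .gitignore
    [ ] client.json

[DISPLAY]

>[-] app/                                                        
   [-] src/                                                      
     [-] src/                                                    
       [ ] cache.js                                              
       [ ] test.ts                                               
       [x] test.toml                                             
     [ ] database.json                                           
     [x] logger.go                                               
   [x] .gitignore                                                
   [ ] client.json                                               
                                                                 
                                                                 
                                                                 
                                                                 
                                                                 
                                                                 
                                                                 
                                                                 
                                                                 
                                                                 
                                                                 


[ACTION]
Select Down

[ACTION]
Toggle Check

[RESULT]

 [-] app/                                                        
>  [x] src/                                                      
     [x] src/                                                    
       [x] cache.js                                              
       [x] test.ts                                               
       [x] test.toml                                             
     [x] database.json                                           
     [x] logger.go                                               
   [x] .gitignore                                                
   [ ] client.json                                               
                                                                 
                                                                 
                                                                 
                                                                 
                                                                 
                                                                 
                                                                 
                                                                 
                                                                 
                                                                 
                                                                 


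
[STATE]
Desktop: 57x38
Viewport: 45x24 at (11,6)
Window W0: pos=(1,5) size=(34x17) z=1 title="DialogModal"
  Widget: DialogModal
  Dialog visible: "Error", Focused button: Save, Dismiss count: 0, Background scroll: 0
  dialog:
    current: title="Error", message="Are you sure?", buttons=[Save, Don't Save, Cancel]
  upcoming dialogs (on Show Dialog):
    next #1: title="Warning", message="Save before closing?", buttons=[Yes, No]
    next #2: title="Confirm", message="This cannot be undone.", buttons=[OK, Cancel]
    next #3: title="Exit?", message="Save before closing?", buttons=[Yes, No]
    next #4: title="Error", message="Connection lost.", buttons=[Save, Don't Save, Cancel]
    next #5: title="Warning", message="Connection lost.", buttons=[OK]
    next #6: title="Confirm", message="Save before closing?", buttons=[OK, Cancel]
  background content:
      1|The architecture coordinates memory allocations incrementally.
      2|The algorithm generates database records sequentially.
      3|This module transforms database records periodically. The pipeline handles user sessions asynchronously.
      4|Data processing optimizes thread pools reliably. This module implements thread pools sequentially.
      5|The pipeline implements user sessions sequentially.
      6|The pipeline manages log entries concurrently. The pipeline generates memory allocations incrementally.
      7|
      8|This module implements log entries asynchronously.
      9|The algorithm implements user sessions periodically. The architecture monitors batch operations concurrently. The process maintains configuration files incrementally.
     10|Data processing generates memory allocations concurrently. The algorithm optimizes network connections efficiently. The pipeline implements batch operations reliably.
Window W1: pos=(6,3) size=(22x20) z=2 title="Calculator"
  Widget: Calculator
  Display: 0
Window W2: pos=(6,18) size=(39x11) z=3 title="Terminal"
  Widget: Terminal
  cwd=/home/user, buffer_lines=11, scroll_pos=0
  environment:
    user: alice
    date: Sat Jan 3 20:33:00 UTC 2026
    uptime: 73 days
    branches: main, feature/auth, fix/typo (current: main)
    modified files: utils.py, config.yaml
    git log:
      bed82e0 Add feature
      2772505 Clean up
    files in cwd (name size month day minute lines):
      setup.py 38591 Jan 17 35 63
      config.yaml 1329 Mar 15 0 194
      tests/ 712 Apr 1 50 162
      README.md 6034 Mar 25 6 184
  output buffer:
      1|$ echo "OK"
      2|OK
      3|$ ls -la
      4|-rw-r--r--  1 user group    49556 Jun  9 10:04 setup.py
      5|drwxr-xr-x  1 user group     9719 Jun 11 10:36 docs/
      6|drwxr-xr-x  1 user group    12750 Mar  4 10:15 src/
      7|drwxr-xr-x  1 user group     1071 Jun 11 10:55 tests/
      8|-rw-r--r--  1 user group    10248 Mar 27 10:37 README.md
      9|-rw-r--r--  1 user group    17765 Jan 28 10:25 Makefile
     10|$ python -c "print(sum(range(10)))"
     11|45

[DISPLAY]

               0┃      ┃                     
┬───┬───┬───┐   ┃──────┨                     
│ 8 │ 9 │ ÷ │   ┃es mem┃                     
┼───┼───┼───┤   ┃tabase┃                     
│ 5 │ 6 │ × │   ┃abase ┃                     
┼───┼───┼───┤   ┃thread┃                     
│ 2 │ 3 │ - │   ┃───┐es┃                     
┼───┼───┼───┤   ┃   │es┃                     
│ . │ = │ + │   ┃   │  ┃                     
┼───┼───┼───┤   ┃nce│ri┃                     
│ MC│ MR│ M+│   ┃───┘se┃                     
┴───┴───┴───┘   ┃memory┃                     
━━━━━━━━━━━━━━━━━━━━━━━━━━━━━━━━━┓           
minal                            ┃           
─────────────────────────────────┨           
ho "OK"                          ┃           
                                 ┃           
 -la                             ┃           
r--r--  1 user group    49556 Jun┃           
r-xr-x  1 user group     9719 Jun┃           
r-xr-x  1 user group    12750 Mar┃           
r-xr-x  1 user group     1071 Jun┃           
━━━━━━━━━━━━━━━━━━━━━━━━━━━━━━━━━┛           
                                             


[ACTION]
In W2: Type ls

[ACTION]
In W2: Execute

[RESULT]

               0┃      ┃                     
┬───┬───┬───┐   ┃──────┨                     
│ 8 │ 9 │ ÷ │   ┃es mem┃                     
┼───┼───┼───┤   ┃tabase┃                     
│ 5 │ 6 │ × │   ┃abase ┃                     
┼───┼───┼───┤   ┃thread┃                     
│ 2 │ 3 │ - │   ┃───┐es┃                     
┼───┼───┼───┤   ┃   │es┃                     
│ . │ = │ + │   ┃   │  ┃                     
┼───┼───┼───┤   ┃nce│ri┃                     
│ MC│ MR│ M+│   ┃───┘se┃                     
┴───┴───┴───┘   ┃memory┃                     
━━━━━━━━━━━━━━━━━━━━━━━━━━━━━━━━━┓           
minal                            ┃           
─────────────────────────────────┨           
r--r--  1 user group    10248 Mar┃           
r--r--  1 user group    17765 Jan┃           
thon -c "print(sum(range(10)))"  ┃           
                                 ┃           
                                 ┃           
p.py  config.yaml  tests/  README┃           
                                 ┃           
━━━━━━━━━━━━━━━━━━━━━━━━━━━━━━━━━┛           
                                             


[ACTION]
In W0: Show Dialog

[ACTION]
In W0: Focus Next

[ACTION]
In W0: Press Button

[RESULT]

               0┃      ┃                     
┬───┬───┬───┐   ┃──────┨                     
│ 8 │ 9 │ ÷ │   ┃es mem┃                     
┼───┼───┼───┤   ┃tabase┃                     
│ 5 │ 6 │ × │   ┃abase ┃                     
┼───┼───┼───┤   ┃thread┃                     
│ 2 │ 3 │ - │   ┃er ses┃                     
┼───┼───┼───┤   ┃ntries┃                     
│ . │ = │ + │   ┃      ┃                     
┼───┼───┼───┤   ┃ entri┃                     
│ MC│ MR│ M+│   ┃ser se┃                     
┴───┴───┴───┘   ┃memory┃                     
━━━━━━━━━━━━━━━━━━━━━━━━━━━━━━━━━┓           
minal                            ┃           
─────────────────────────────────┨           
r--r--  1 user group    10248 Mar┃           
r--r--  1 user group    17765 Jan┃           
thon -c "print(sum(range(10)))"  ┃           
                                 ┃           
                                 ┃           
p.py  config.yaml  tests/  README┃           
                                 ┃           
━━━━━━━━━━━━━━━━━━━━━━━━━━━━━━━━━┛           
                                             


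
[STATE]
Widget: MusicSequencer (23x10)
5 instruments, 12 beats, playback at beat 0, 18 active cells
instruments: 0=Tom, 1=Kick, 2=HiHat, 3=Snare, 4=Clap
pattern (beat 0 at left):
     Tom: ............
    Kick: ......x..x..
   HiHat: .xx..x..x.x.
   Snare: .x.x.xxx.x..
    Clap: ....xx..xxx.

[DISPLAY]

      ▼12345678901     
   Tom············     
  Kick······█··█··     
 HiHat·██··█··█·█·     
 Snare·█·█·███·█··     
  Clap····██··███·     
                       
                       
                       
                       


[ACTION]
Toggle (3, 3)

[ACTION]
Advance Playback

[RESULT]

      0▼2345678901     
   Tom············     
  Kick······█··█··     
 HiHat·██··█··█·█·     
 Snare·█···███·█··     
  Clap····██··███·     
                       
                       
                       
                       


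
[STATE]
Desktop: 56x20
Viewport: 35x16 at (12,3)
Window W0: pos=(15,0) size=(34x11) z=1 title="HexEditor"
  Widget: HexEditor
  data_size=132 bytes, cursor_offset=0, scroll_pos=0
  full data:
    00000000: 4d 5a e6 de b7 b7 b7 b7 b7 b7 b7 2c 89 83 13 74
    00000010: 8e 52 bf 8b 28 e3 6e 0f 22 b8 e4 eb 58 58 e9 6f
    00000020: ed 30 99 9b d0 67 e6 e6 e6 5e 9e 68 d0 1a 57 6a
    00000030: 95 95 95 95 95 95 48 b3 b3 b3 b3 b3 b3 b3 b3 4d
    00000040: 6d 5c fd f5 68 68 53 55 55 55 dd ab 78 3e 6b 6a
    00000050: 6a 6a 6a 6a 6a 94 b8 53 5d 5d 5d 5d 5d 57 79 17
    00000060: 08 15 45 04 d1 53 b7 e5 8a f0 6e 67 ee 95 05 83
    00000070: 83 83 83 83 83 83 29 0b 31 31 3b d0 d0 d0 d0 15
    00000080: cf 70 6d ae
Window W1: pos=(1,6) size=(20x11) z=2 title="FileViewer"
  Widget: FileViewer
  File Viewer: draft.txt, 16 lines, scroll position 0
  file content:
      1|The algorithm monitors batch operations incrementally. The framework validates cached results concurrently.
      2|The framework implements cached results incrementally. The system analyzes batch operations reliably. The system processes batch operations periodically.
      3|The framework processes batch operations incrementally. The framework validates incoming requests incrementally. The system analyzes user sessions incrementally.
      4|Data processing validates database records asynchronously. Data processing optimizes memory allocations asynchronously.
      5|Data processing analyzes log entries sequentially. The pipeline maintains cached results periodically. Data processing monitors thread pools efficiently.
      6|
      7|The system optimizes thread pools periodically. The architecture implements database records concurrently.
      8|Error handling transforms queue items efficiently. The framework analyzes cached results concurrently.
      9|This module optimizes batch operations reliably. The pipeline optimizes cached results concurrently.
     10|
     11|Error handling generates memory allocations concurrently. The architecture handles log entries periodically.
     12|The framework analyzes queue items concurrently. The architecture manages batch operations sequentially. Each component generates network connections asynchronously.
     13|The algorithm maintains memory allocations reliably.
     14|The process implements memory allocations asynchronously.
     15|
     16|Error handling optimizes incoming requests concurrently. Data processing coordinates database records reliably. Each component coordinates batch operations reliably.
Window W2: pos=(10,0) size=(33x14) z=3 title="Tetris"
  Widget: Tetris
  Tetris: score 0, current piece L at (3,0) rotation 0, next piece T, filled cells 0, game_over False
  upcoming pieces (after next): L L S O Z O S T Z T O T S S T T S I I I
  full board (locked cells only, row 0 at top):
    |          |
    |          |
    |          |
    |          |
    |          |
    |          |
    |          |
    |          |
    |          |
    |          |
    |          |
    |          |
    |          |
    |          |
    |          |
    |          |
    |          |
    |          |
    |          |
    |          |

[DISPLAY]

         │Next:               ┃ b7 
         │ ▒                  ┃ 6e 
         │▒▒▒                 ┃ e6 
         │                    ┃ 48 
         │                    ┃ 53 
         │                    ┃ b8 
         │Score:              ┃ b7 
         │0                   ┃━━━━
         │                    ┃    
         │                    ┃    
━━━━━━━━━━━━━━━━━━━━━━━━━━━━━━┛    
       ░┃                          
 optimi▼┃                          
━━━━━━━━┛                          
                                   
                                   


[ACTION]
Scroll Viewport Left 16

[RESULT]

          ┃          │Next:        
          ┃          │ ▒           
          ┃          │▒▒▒          
 ┏━━━━━━━━┃          │             
 ┃ FileVie┃          │             
 ┠────────┃          │             
 ┃The algo┃          │Score:       
 ┃The fram┃          │0            
 ┃The fram┃          │             
 ┃Data pro┃          │             
 ┃Data pro┗━━━━━━━━━━━━━━━━━━━━━━━━
 ┃                 ░┃              
 ┃The system optimi▼┃              
 ┗━━━━━━━━━━━━━━━━━━┛              
                                   
                                   


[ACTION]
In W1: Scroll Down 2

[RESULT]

          ┃          │Next:        
          ┃          │ ▒           
          ┃          │▒▒▒          
 ┏━━━━━━━━┃          │             
 ┃ FileVie┃          │             
 ┠────────┃          │             
 ┃The fram┃          │Score:       
 ┃Data pro┃          │0            
 ┃Data pro┃          │             
 ┃        ┃          │             
 ┃The syst┗━━━━━━━━━━━━━━━━━━━━━━━━
 ┃Error handling tr░┃              
 ┃This module optim▼┃              
 ┗━━━━━━━━━━━━━━━━━━┛              
                                   
                                   


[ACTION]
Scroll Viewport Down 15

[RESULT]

          ┃          │ ▒           
          ┃          │▒▒▒          
 ┏━━━━━━━━┃          │             
 ┃ FileVie┃          │             
 ┠────────┃          │             
 ┃The fram┃          │Score:       
 ┃Data pro┃          │0            
 ┃Data pro┃          │             
 ┃        ┃          │             
 ┃The syst┗━━━━━━━━━━━━━━━━━━━━━━━━
 ┃Error handling tr░┃              
 ┃This module optim▼┃              
 ┗━━━━━━━━━━━━━━━━━━┛              
                                   
                                   
                                   


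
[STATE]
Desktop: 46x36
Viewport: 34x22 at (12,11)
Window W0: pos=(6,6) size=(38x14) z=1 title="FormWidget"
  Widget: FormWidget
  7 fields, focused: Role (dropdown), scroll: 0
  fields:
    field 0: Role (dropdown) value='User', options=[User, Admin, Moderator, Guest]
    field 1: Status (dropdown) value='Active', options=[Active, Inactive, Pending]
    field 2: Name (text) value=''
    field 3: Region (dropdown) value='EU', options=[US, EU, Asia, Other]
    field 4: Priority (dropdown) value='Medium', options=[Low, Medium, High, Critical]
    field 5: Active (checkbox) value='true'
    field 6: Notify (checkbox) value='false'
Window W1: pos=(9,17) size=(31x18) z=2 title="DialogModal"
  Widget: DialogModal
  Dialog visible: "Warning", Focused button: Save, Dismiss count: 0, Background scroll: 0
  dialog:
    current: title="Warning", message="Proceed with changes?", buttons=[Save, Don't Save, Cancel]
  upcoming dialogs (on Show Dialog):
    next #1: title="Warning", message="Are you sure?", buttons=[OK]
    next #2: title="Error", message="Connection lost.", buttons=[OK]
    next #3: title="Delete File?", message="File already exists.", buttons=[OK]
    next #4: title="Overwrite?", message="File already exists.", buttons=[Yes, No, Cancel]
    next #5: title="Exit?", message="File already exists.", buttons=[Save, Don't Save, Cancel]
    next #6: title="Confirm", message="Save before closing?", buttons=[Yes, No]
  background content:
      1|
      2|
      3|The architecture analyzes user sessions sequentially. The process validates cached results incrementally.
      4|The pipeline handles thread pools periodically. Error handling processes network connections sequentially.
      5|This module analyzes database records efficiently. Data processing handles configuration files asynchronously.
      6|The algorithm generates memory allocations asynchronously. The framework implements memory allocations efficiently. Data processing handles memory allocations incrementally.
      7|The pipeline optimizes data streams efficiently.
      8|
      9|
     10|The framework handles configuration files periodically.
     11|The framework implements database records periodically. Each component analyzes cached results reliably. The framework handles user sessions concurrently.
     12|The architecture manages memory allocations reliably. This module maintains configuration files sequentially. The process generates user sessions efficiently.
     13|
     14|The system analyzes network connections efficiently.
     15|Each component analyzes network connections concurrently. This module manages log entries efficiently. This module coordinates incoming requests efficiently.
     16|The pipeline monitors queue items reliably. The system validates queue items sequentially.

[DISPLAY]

e:       [                    ]┃  
ion:     [EU                 ▼]┃  
ority:   [Medium             ▼]┃  
ive:     [x]                   ┃  
ify:     [ ]                   ┃  
                               ┃  
━━━━━━━━━━━━━━━━━━━━━━━━━━━┓   ┃  
ialogModal                 ┃   ┃  
───────────────────────────┨━━━┛  
                           ┃      
                           ┃      
e architecture analyzes use┃      
e pipeline handles thread p┃      
┌───────────────────────┐se┃      
│        Warning        │or┃      
│ Proceed with changes? │ s┃      
│[Save]  Don't Save   Ca│  ┃      
└───────────────────────┘  ┃      
e framework handles configu┃      
e framework implements data┃      
e architecture manages memo┃      
                           ┃      


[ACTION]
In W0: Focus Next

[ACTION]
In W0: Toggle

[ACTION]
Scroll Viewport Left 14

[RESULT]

      ┃  Name:       [            
      ┃  Region:     [EU          
      ┃  Priority:   [Medium      
      ┃  Active:     [x]          
      ┃  Notify:     [ ]          
      ┃                           
      ┃  ┏━━━━━━━━━━━━━━━━━━━━━━━━
      ┃  ┃ DialogModal            
      ┗━━┠────────────────────────
         ┃                        
         ┃                        
         ┃The architecture analyze
         ┃The pipeline handles thr
         ┃Th┌─────────────────────
         ┃Th│        Warning      
         ┃Th│ Proceed with changes
         ┃  │[Save]  Don't Save   
         ┃  └─────────────────────
         ┃The framework handles co
         ┃The framework implements
         ┃The architecture manages
         ┃                        


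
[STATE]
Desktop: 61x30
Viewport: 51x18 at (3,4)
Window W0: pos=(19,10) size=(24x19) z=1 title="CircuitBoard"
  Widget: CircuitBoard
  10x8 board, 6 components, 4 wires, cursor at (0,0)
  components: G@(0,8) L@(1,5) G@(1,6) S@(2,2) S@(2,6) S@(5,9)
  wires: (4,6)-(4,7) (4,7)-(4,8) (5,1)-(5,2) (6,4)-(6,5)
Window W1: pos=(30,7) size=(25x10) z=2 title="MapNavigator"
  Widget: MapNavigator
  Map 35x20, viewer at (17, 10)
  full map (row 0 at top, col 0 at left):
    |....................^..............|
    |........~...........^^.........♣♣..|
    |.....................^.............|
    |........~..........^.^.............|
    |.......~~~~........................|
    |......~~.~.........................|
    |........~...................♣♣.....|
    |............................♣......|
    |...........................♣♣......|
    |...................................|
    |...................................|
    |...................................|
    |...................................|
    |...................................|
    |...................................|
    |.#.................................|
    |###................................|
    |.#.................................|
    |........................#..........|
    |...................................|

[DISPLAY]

                                                   
                                                   
                                                   
                           ┏━━━━━━━━━━━━━━━━━━━━━━━
                           ┃ MapNavigator          
                           ┠───────────────────────
                ┏━━━━━━━━━━┃......................♣
                ┃ CircuitBo┃.....................♣♣
                ┠──────────┃.......................
                ┃   0 1 2 3┃...........@...........
                ┃0  [.]    ┃.......................
                ┃          ┃.......................
                ┃1         ┗━━━━━━━━━━━━━━━━━━━━━━━
                ┃                      ┃           
                ┃2           S         ┃           
                ┃                      ┃           
                ┃3                     ┃           
                ┃                      ┃           


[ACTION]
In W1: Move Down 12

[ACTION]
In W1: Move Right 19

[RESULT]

                                                   
                                                   
                                                   
                           ┏━━━━━━━━━━━━━━━━━━━━━━━
                           ┃ MapNavigator          
                           ┠───────────────────────
                ┏━━━━━━━━━━┃............           
                ┃ CircuitBo┃............           
                ┠──────────┃.#..........           
                ┃   0 1 2 3┃...........@           
                ┃0  [.]    ┃                       
                ┃          ┃                       
                ┃1         ┗━━━━━━━━━━━━━━━━━━━━━━━
                ┃                      ┃           
                ┃2           S         ┃           
                ┃                      ┃           
                ┃3                     ┃           
                ┃                      ┃           


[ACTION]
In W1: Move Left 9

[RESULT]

                                                   
                                                   
                                                   
                           ┏━━━━━━━━━━━━━━━━━━━━━━━
                           ┃ MapNavigator          
                           ┠───────────────────────
                ┏━━━━━━━━━━┃.....................  
                ┃ CircuitBo┃.....................  
                ┠──────────┃..........#..........  
                ┃   0 1 2 3┃...........@.........  
                ┃0  [.]    ┃                       
                ┃          ┃                       
                ┃1         ┗━━━━━━━━━━━━━━━━━━━━━━━
                ┃                      ┃           
                ┃2           S         ┃           
                ┃                      ┃           
                ┃3                     ┃           
                ┃                      ┃           


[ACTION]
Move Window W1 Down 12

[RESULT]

                                                   
                                                   
                                                   
                                                   
                                                   
                                                   
                ┏━━━━━━━━━━━━━━━━━━━━━━┓           
                ┃ CircuitBoard         ┃           
                ┠──────────────────────┨           
                ┃   0 1 2 3 4 5 6 7 8 9┃           
                ┃0  [.]                ┃           
                ┃                      ┃           
                ┃1                     ┃           
                ┃                      ┃           
                ┃2           S         ┃           
                ┃          ┏━━━━━━━━━━━━━━━━━━━━━━━
                ┃3         ┃ MapNavigator          
                ┃          ┠───────────────────────


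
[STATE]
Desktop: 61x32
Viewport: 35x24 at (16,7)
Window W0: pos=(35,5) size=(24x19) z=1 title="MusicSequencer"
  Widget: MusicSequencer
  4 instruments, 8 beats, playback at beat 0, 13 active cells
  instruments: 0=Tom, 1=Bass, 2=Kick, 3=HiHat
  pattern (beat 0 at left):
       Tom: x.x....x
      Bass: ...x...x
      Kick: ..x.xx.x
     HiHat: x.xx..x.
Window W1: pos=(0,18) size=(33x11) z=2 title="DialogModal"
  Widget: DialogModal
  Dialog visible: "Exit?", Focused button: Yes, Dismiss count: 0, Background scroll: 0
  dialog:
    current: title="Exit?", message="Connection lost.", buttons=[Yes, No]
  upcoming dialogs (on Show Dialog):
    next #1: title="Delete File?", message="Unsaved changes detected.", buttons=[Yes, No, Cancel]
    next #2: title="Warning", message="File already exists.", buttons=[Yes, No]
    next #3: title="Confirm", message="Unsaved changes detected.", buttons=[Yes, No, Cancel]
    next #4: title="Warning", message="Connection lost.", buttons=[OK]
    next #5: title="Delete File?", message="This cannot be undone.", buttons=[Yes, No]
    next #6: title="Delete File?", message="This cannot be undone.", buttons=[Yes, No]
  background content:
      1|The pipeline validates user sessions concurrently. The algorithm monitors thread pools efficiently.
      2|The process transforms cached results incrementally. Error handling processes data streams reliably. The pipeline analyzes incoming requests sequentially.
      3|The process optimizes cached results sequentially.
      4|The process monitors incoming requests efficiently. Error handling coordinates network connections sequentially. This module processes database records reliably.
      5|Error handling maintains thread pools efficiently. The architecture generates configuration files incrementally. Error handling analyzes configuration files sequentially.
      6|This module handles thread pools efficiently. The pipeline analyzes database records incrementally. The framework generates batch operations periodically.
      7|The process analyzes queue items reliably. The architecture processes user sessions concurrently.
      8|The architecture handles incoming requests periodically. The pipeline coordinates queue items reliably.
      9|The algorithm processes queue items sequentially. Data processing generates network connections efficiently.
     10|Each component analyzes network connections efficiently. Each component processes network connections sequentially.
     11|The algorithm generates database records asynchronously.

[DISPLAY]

                   ┠───────────────
                   ┃      ▼1234567 
                   ┃   Tom█·█····█ 
                   ┃  Bass···█···█ 
                   ┃  Kick··█·██·█ 
                   ┃ HiHat█·██··█· 
                   ┃               
                   ┃               
                   ┃               
                   ┃               
                   ┃               
━━━━━━━━━━━━━━━━┓  ┃               
                ┃  ┃               
────────────────┨  ┃               
lidates user ses┃  ┃               
─────────┐ched r┃  ┃               
t?       │hed re┃  ┗━━━━━━━━━━━━━━━
on lost. │ming r┃                  
  No     │thread┃                  
─────────┘d pool┃                  
lyzes queue item┃                  
━━━━━━━━━━━━━━━━┛                  
                                   
                                   


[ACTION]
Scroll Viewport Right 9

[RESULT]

          ┠──────────────────────┨ 
          ┃      ▼1234567        ┃ 
          ┃   Tom█·█····█        ┃ 
          ┃  Bass···█···█        ┃ 
          ┃  Kick··█·██·█        ┃ 
          ┃ HiHat█·██··█·        ┃ 
          ┃                      ┃ 
          ┃                      ┃ 
          ┃                      ┃ 
          ┃                      ┃ 
          ┃                      ┃ 
━━━━━━━┓  ┃                      ┃ 
       ┃  ┃                      ┃ 
───────┨  ┃                      ┃ 
ser ses┃  ┃                      ┃ 
┐ched r┃  ┃                      ┃ 
│hed re┃  ┗━━━━━━━━━━━━━━━━━━━━━━┛ 
│ming r┃                           
│thread┃                           
┘d pool┃                           
ue item┃                           
━━━━━━━┛                           
                                   
                                   


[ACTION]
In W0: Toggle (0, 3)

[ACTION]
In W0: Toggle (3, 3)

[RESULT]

          ┠──────────────────────┨ 
          ┃      ▼1234567        ┃ 
          ┃   Tom█·██···█        ┃ 
          ┃  Bass···█···█        ┃ 
          ┃  Kick··█·██·█        ┃ 
          ┃ HiHat█·█···█·        ┃ 
          ┃                      ┃ 
          ┃                      ┃ 
          ┃                      ┃ 
          ┃                      ┃ 
          ┃                      ┃ 
━━━━━━━┓  ┃                      ┃ 
       ┃  ┃                      ┃ 
───────┨  ┃                      ┃ 
ser ses┃  ┃                      ┃ 
┐ched r┃  ┃                      ┃ 
│hed re┃  ┗━━━━━━━━━━━━━━━━━━━━━━┛ 
│ming r┃                           
│thread┃                           
┘d pool┃                           
ue item┃                           
━━━━━━━┛                           
                                   
                                   


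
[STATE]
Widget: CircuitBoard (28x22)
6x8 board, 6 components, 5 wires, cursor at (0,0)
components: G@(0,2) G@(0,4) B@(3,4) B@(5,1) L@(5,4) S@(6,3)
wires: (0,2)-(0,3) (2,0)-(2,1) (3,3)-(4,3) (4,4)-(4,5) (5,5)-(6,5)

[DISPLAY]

   0 1 2 3 4 5              
0  [.]      G ─ ·   G       
                            
1                           
                            
2   · ─ ·                   
                            
3               ·   B       
                │           
4               ·   · ─ ·   
                            
5       B           L   ·   
                        │   
6               S       ·   
                            
7                           
Cursor: (0,0)               
                            
                            
                            
                            
                            


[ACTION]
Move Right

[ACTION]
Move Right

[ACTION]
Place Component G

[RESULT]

   0 1 2 3 4 5              
0          [G]─ ·   G       
                            
1                           
                            
2   · ─ ·                   
                            
3               ·   B       
                │           
4               ·   · ─ ·   
                            
5       B           L   ·   
                        │   
6               S       ·   
                            
7                           
Cursor: (0,2)               
                            
                            
                            
                            
                            


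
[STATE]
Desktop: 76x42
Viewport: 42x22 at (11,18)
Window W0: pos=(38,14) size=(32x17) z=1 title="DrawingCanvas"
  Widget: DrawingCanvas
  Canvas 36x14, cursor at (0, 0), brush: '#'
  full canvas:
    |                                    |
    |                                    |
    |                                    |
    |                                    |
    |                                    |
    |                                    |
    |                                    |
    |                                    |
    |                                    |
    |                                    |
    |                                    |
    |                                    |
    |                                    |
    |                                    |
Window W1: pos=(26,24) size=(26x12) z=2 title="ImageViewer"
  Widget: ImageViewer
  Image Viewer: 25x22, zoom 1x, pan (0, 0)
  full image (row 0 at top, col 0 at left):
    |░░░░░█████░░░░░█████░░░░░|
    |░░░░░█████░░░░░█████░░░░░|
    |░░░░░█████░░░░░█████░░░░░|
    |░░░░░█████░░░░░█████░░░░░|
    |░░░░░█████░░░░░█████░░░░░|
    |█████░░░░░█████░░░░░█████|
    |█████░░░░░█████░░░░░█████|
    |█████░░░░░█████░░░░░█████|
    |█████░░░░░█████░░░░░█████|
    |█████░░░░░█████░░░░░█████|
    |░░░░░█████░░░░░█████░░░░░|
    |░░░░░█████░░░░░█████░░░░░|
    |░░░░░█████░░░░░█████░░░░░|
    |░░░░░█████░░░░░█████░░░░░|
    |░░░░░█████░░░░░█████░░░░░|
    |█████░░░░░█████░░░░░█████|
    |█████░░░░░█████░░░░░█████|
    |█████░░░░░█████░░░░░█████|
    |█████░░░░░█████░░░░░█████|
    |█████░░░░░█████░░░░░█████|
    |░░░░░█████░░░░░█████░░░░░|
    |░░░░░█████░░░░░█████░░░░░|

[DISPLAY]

                           ┃              
                           ┃              
                           ┃              
                           ┃              
                           ┃              
                           ┃              
               ┏━━━━━━━━━━━━━━━━━━━━━━━━┓ 
               ┃ ImageViewer            ┃ 
               ┠────────────────────────┨ 
               ┃░░░░░█████░░░░░█████░░░░┃ 
               ┃░░░░░█████░░░░░█████░░░░┃ 
               ┃░░░░░█████░░░░░█████░░░░┃ 
               ┃░░░░░█████░░░░░█████░░░░┃━
               ┃░░░░░█████░░░░░█████░░░░┃ 
               ┃█████░░░░░█████░░░░░████┃ 
               ┃█████░░░░░█████░░░░░████┃ 
               ┃█████░░░░░█████░░░░░████┃ 
               ┗━━━━━━━━━━━━━━━━━━━━━━━━┛ 
                                          
                                          
                                          
                                          


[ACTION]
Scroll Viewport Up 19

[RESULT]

                                          
                                          
                                          
                                          
                                          
                                          
                                          
                                          
                                          
                                          
                                          
                                          
                                          
                                          
                           ┏━━━━━━━━━━━━━━
                           ┃ DrawingCanvas
                           ┠──────────────
                           ┃+             
                           ┃              
                           ┃              
                           ┃              
                           ┃              


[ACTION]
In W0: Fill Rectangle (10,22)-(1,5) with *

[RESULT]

                                          
                                          
                                          
                                          
                                          
                                          
                                          
                                          
                                          
                                          
                                          
                                          
                                          
                                          
                           ┏━━━━━━━━━━━━━━
                           ┃ DrawingCanvas
                           ┠──────────────
                           ┃+             
                           ┃     *********
                           ┃     *********
                           ┃     *********
                           ┃     *********


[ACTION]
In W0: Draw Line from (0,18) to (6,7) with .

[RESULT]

                                          
                                          
                                          
                                          
                                          
                                          
                                          
                                          
                                          
                                          
                                          
                                          
                                          
                                          
                           ┏━━━━━━━━━━━━━━
                           ┃ DrawingCanvas
                           ┠──────────────
                           ┃+             
                           ┃     *********
                           ┃     *********
                           ┃     *******..
                           ┃     *****..**


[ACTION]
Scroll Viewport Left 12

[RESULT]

                                          
                                          
                                          
                                          
                                          
                                          
                                          
                                          
                                          
                                          
                                          
                                          
                                          
                                          
                                      ┏━━━
                                      ┃ Dr
                                      ┠───
                                      ┃+  
                                      ┃   
                                      ┃   
                                      ┃   
                                      ┃   


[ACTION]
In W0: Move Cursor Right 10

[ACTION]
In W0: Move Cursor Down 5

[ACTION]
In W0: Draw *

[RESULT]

                                          
                                          
                                          
                                          
                                          
                                          
                                          
                                          
                                          
                                          
                                          
                                          
                                          
                                          
                                      ┏━━━
                                      ┃ Dr
                                      ┠───
                                      ┃   
                                      ┃   
                                      ┃   
                                      ┃   
                                      ┃   
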